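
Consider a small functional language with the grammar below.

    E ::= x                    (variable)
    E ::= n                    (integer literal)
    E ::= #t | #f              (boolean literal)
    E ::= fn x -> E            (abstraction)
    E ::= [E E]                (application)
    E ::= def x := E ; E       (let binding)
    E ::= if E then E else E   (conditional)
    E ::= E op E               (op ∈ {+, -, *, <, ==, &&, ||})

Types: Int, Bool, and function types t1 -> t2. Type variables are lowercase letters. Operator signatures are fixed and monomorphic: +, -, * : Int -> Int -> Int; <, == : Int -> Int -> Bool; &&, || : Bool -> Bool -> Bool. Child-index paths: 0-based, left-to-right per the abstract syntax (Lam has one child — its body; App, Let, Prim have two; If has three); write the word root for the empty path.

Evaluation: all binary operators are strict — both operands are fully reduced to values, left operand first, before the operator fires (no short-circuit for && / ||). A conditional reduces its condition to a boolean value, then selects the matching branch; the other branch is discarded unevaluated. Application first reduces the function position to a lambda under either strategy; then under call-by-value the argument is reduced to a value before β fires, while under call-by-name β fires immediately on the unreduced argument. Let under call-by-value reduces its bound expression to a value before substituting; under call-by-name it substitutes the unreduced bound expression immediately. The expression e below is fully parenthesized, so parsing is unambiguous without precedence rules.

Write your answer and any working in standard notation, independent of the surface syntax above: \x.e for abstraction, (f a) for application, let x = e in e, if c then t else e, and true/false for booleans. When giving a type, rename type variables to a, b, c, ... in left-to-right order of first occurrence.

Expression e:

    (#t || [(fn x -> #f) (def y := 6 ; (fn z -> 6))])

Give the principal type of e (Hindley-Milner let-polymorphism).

Derivation:
  unify Bool ~ Bool
\x._ : a -> Bool
let y : Int
\z._ : b -> Int
  unify a -> Bool ~ (b -> Int) -> c
  unify a ~ b -> Int
  unify Bool ~ c
_ _ : Bool
  unify Bool ~ Bool

Answer: Bool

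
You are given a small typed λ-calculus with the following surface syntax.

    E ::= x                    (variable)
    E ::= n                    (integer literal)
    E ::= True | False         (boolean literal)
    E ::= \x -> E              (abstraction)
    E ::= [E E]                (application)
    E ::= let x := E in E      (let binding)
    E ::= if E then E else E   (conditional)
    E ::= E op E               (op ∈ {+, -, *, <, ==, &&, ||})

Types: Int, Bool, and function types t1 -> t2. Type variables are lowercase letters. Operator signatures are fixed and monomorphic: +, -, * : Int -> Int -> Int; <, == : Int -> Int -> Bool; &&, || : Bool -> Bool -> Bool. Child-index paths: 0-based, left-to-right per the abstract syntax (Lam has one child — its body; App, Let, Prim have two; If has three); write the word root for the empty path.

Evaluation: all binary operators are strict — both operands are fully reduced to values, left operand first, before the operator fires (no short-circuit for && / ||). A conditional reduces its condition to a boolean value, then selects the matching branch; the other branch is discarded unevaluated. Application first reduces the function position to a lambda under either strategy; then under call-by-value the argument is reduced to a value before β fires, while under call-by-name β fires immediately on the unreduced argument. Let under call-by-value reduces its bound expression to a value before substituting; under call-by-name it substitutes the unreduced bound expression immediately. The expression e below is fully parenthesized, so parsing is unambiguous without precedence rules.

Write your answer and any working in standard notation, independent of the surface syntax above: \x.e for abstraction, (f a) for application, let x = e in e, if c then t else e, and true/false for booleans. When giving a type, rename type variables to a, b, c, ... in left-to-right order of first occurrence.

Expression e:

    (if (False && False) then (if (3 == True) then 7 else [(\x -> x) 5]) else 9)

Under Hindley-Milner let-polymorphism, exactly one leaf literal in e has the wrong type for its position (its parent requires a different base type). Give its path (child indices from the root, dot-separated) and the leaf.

Trace:
  unify Bool ~ Bool
  unify Bool ~ Bool
  unify Bool ~ Bool
  unify Int ~ Int
  unify Bool ~ Int
  FAIL: mismatch Bool ~ Int

Answer: 1.0.1 : true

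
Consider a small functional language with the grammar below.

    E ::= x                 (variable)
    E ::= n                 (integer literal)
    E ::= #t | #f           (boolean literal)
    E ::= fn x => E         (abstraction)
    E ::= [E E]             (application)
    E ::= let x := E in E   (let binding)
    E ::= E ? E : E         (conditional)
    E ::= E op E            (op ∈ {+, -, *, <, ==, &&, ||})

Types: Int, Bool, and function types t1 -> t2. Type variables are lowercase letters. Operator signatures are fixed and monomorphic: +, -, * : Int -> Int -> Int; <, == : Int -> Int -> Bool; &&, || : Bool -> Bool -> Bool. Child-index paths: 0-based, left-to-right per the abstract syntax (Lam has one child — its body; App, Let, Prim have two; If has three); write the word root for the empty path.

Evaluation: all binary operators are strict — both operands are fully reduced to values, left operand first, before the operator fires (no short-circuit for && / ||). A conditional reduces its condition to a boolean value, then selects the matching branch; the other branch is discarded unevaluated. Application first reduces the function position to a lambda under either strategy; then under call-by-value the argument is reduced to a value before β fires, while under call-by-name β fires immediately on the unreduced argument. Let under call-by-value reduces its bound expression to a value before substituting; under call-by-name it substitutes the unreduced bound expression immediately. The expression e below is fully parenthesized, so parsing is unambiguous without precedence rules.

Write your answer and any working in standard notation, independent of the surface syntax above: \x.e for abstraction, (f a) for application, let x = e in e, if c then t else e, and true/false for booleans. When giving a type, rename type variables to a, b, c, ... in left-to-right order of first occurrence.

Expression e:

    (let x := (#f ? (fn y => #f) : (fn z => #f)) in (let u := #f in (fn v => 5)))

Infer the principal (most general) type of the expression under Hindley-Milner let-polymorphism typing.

Trace:
  unify Bool ~ Bool
\y._ : a -> Bool
\z._ : b -> Bool
  unify a -> Bool ~ b -> Bool
  unify a ~ b
  unify Bool ~ Bool
let x : forall. b -> Bool
let u : Bool
\v._ : c -> Int

Answer: a -> Int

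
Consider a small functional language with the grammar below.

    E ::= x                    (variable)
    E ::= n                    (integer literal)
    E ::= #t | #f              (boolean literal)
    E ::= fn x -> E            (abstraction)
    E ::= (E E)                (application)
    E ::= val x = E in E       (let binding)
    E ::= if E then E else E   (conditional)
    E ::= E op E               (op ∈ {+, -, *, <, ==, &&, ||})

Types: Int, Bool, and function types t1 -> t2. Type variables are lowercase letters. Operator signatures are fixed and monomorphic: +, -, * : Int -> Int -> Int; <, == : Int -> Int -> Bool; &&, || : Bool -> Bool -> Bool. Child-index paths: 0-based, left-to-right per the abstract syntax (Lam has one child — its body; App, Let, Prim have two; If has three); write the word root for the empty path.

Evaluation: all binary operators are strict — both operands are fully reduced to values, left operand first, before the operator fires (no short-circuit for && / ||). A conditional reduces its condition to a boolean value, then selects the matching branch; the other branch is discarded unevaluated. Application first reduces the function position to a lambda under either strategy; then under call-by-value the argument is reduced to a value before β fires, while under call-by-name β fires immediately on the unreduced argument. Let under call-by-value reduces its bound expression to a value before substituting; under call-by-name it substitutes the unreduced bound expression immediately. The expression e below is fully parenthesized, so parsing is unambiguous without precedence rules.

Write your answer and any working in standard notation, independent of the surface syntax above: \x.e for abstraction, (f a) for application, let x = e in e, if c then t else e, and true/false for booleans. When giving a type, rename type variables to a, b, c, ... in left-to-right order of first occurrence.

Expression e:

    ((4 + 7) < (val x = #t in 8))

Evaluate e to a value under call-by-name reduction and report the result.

Derivation:
step 0: ((4 + 7) < (let x = true in 8))
step 1: [delta@0] (11 < (let x = true in 8))
step 2: [let@1] (11 < 8)
step 3: [delta@root] false

Answer: false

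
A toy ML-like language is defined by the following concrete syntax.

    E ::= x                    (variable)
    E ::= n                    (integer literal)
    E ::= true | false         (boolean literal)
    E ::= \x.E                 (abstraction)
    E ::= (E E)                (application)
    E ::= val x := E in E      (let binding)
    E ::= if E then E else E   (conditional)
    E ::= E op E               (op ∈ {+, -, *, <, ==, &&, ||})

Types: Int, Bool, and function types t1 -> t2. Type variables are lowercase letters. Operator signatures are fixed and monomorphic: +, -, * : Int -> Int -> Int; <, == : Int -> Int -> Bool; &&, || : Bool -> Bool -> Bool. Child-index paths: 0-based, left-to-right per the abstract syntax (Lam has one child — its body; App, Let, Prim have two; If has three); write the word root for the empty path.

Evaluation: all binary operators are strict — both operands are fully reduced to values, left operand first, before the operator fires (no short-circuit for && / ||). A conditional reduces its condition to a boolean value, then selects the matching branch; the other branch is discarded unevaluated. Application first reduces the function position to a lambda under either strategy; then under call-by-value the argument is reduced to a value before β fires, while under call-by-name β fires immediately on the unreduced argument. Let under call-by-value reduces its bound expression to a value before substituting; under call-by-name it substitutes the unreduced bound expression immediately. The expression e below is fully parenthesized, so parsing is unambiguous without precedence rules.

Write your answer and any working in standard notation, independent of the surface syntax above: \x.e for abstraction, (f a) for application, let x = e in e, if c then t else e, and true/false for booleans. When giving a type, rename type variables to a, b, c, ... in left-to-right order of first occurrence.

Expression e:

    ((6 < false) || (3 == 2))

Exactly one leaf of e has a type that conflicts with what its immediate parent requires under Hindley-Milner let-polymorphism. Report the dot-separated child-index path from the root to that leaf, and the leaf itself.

Answer: 0.1 : false

Derivation:
  unify Int ~ Int
  unify Bool ~ Int
  FAIL: mismatch Bool ~ Int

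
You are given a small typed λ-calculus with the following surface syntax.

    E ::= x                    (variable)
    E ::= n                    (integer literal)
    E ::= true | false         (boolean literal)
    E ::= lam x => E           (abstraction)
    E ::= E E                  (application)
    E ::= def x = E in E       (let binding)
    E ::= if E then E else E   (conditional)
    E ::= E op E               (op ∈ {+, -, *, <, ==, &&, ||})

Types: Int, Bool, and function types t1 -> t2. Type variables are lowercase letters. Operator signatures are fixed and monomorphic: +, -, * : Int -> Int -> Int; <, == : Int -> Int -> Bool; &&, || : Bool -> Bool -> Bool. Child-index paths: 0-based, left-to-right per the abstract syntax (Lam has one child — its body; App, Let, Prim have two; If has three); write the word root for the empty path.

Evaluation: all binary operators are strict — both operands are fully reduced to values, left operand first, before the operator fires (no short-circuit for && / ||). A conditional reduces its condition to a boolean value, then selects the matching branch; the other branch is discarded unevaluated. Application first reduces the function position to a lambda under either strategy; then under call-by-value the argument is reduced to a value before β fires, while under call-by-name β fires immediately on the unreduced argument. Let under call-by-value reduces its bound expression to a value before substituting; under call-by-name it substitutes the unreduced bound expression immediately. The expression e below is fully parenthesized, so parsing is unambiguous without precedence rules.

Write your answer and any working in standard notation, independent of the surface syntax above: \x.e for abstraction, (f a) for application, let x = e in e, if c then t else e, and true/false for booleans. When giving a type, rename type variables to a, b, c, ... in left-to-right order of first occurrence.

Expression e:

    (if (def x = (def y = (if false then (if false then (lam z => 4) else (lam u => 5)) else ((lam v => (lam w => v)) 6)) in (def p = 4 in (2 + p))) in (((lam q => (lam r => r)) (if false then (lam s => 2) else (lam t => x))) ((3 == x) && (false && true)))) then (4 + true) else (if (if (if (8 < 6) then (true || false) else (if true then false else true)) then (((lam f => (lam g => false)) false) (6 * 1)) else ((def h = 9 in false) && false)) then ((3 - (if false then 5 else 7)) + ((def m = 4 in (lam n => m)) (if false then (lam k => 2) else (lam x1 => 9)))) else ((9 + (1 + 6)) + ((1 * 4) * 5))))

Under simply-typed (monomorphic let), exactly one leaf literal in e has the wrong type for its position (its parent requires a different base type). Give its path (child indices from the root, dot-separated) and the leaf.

Answer: 1.1 : true

Trace:
  unify Bool ~ Bool
  unify Bool ~ Bool
\z._ : a -> Int
\u._ : b -> Int
  unify a -> Int ~ b -> Int
  unify a ~ b
  unify Int ~ Int
v : c
\w._ : d -> c
\v._ : c -> d -> c
  unify c -> d -> c ~ Int -> e
  unify c ~ Int
  unify d -> Int ~ e
_ _ : d -> Int
  unify b -> Int ~ d -> Int
  unify b ~ d
  unify Int ~ Int
let y : d -> Int
let p : Int
  unify Int ~ Int
p : Int
  unify Int ~ Int
let x : Int
r : g
\r._ : g -> g
\q._ : f -> g -> g
  unify Bool ~ Bool
\s._ : h -> Int
x : Int
\t._ : i -> Int
  unify h -> Int ~ i -> Int
  unify h ~ i
  unify Int ~ Int
  unify f -> g -> g ~ (i -> Int) -> j
  unify f ~ i -> Int
  unify g -> g ~ j
_ _ : g -> g
  unify Int ~ Int
x : Int
  unify Int ~ Int
  unify Bool ~ Bool
  unify Bool ~ Bool
  unify Bool ~ Bool
  unify Bool ~ Bool
  unify g -> g ~ Bool -> k
  unify g ~ Bool
  unify Bool ~ k
_ _ : Bool
  unify Bool ~ Bool
  unify Int ~ Int
  unify Bool ~ Int
  FAIL: mismatch Bool ~ Int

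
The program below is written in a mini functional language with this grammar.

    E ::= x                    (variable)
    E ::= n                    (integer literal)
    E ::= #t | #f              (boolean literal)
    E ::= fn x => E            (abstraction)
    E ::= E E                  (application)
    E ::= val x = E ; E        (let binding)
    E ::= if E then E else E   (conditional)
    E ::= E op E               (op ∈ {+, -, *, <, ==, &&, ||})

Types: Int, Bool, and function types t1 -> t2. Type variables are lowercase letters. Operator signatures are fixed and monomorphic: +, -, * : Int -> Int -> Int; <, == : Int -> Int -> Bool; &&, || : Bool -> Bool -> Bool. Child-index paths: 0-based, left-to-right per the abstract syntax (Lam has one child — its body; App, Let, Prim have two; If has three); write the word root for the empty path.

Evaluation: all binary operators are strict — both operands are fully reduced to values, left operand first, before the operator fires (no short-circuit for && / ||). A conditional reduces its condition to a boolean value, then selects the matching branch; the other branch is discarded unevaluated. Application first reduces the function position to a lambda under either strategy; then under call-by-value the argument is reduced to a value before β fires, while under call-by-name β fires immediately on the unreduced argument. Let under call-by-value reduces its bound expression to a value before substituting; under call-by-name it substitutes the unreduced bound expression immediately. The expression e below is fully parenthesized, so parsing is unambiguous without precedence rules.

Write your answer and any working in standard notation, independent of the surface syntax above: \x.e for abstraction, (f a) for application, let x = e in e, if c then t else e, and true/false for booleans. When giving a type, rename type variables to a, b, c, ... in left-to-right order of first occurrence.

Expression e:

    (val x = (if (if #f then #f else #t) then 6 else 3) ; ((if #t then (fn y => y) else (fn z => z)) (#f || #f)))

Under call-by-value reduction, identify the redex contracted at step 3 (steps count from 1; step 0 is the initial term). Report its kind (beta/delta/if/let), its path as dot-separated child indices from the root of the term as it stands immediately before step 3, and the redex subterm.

Answer: let at root : (let x = 6 in ((if true then (\y.y) else (\z.z)) (false || false)))

Trace:
step 0: (let x = (if (if false then false else true) then 6 else 3) in ((if true then (\y.y) else (\z.z)) (false || false)))
step 1: [if@0.0] (let x = (if true then 6 else 3) in ((if true then (\y.y) else (\z.z)) (false || false)))
step 2: [if@0] (let x = 6 in ((if true then (\y.y) else (\z.z)) (false || false)))
step 3: [let@root] ((if true then (\y.y) else (\z.z)) (false || false))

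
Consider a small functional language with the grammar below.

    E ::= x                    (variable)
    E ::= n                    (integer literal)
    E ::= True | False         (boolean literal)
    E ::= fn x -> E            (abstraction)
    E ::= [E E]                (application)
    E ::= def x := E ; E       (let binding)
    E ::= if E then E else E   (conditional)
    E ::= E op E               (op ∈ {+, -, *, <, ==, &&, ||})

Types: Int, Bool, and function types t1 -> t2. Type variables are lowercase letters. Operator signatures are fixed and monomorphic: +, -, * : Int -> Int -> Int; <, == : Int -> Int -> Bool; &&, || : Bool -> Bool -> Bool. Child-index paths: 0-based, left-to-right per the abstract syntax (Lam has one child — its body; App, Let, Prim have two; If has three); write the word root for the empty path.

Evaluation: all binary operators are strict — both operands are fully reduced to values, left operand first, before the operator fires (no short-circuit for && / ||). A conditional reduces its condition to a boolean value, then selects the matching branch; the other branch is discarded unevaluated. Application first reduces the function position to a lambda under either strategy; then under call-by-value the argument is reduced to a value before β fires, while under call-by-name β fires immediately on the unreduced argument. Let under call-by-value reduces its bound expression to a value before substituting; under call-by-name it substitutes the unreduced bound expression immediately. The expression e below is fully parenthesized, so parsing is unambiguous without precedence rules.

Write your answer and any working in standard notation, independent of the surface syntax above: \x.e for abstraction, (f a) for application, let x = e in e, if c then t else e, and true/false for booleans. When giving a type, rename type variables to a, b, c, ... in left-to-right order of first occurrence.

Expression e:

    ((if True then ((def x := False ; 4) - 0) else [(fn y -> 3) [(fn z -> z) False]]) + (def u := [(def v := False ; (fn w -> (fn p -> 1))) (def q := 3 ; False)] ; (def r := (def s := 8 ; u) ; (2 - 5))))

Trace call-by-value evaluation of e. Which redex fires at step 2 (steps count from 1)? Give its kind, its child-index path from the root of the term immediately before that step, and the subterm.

Answer: let at 0.0 : (let x = false in 4)

Derivation:
step 0: ((if true then ((let x = false in 4) - 0) else ((\y.3) ((\z.z) false))) + (let u = ((let v = false in (\w.(\p.1))) (let q = 3 in false)) in (let r = (let s = 8 in u) in (2 - 5))))
step 1: [if@0] (((let x = false in 4) - 0) + (let u = ((let v = false in (\w.(\p.1))) (let q = 3 in false)) in (let r = (let s = 8 in u) in (2 - 5))))
step 2: [let@0.0] ((4 - 0) + (let u = ((let v = false in (\w.(\p.1))) (let q = 3 in false)) in (let r = (let s = 8 in u) in (2 - 5))))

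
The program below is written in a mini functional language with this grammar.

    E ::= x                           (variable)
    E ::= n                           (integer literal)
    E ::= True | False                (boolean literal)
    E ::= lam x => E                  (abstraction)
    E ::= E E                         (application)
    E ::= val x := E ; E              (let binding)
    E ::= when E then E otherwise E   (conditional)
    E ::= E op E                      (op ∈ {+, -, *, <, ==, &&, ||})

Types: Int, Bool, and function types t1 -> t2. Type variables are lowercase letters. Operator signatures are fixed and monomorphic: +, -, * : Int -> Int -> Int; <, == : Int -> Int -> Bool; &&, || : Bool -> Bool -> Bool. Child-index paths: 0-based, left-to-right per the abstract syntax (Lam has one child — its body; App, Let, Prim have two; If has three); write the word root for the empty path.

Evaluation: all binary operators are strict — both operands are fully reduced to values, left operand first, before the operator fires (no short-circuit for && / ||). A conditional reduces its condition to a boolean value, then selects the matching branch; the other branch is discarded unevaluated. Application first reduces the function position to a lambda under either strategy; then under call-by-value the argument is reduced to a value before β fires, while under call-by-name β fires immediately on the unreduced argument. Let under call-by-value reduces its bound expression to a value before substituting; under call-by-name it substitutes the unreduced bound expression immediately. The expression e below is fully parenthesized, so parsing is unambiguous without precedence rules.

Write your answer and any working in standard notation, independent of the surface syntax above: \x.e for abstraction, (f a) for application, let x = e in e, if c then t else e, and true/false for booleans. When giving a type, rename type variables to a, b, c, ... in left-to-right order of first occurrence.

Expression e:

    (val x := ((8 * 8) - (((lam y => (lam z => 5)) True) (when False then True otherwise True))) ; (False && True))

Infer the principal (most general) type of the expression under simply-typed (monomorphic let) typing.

Derivation:
  unify Int ~ Int
  unify Int ~ Int
  unify Int ~ Int
\z._ : b -> Int
\y._ : a -> b -> Int
  unify a -> b -> Int ~ Bool -> c
  unify a ~ Bool
  unify b -> Int ~ c
_ _ : b -> Int
  unify Bool ~ Bool
  unify Bool ~ Bool
  unify b -> Int ~ Bool -> d
  unify b ~ Bool
  unify Int ~ d
_ _ : Int
  unify Int ~ Int
let x : Int
  unify Bool ~ Bool
  unify Bool ~ Bool

Answer: Bool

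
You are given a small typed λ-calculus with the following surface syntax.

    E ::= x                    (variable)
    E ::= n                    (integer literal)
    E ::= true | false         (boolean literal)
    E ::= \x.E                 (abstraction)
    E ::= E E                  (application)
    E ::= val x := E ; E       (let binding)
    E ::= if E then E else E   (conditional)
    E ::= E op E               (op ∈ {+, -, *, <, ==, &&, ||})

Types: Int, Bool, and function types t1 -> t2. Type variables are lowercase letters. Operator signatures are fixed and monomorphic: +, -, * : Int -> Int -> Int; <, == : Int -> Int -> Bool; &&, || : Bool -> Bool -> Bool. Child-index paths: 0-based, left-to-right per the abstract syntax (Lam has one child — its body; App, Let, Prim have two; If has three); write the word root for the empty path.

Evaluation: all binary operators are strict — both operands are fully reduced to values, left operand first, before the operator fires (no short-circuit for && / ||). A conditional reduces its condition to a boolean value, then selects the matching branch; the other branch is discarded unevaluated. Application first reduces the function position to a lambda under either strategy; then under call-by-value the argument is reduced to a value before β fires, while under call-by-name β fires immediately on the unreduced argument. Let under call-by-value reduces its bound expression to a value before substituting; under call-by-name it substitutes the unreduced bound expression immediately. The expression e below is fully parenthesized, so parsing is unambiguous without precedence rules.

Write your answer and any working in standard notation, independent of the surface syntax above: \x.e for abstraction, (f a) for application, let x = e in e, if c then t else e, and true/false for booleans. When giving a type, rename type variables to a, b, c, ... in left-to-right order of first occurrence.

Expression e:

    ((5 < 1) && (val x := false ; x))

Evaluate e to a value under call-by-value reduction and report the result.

Working:
step 0: ((5 < 1) && (let x = false in x))
step 1: [delta@0] (false && (let x = false in x))
step 2: [let@1] (false && false)
step 3: [delta@root] false

Answer: false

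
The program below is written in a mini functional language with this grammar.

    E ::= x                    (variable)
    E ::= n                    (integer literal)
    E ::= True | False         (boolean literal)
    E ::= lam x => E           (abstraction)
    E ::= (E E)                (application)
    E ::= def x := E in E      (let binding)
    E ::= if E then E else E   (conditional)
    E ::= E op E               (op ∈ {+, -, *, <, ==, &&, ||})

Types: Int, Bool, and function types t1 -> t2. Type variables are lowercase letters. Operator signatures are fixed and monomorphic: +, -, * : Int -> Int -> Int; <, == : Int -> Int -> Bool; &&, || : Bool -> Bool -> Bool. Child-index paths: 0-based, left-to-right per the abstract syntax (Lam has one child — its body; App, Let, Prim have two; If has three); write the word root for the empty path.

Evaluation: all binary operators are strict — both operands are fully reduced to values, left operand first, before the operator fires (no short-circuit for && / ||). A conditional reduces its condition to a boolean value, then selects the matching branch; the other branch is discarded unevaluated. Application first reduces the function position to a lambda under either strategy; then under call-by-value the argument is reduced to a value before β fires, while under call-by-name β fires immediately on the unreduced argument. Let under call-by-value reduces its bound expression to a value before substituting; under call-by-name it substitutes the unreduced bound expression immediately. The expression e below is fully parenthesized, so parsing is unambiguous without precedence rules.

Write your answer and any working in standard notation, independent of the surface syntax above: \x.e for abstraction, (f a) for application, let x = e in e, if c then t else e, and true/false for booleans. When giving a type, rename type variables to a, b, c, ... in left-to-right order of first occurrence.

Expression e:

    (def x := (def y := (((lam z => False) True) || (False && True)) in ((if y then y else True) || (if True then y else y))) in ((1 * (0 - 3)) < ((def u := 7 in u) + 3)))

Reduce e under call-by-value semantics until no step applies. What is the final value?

Derivation:
step 0: (let x = (let y = (((\z.false) true) || (false && true)) in ((if y then y else true) || (if true then y else y))) in ((1 * (0 - 3)) < ((let u = 7 in u) + 3)))
step 1: [beta@0.0.0] (let x = (let y = (false || (false && true)) in ((if y then y else true) || (if true then y else y))) in ((1 * (0 - 3)) < ((let u = 7 in u) + 3)))
step 2: [delta@0.0.1] (let x = (let y = (false || false) in ((if y then y else true) || (if true then y else y))) in ((1 * (0 - 3)) < ((let u = 7 in u) + 3)))
step 3: [delta@0.0] (let x = (let y = false in ((if y then y else true) || (if true then y else y))) in ((1 * (0 - 3)) < ((let u = 7 in u) + 3)))
step 4: [let@0] (let x = ((if false then false else true) || (if true then false else false)) in ((1 * (0 - 3)) < ((let u = 7 in u) + 3)))
step 5: [if@0.0] (let x = (true || (if true then false else false)) in ((1 * (0 - 3)) < ((let u = 7 in u) + 3)))
step 6: [if@0.1] (let x = (true || false) in ((1 * (0 - 3)) < ((let u = 7 in u) + 3)))
step 7: [delta@0] (let x = true in ((1 * (0 - 3)) < ((let u = 7 in u) + 3)))
step 8: [let@root] ((1 * (0 - 3)) < ((let u = 7 in u) + 3))
step 9: [delta@0.1] ((1 * -3) < ((let u = 7 in u) + 3))
step 10: [delta@0] (-3 < ((let u = 7 in u) + 3))
step 11: [let@1.0] (-3 < (7 + 3))
step 12: [delta@1] (-3 < 10)
step 13: [delta@root] true

Answer: true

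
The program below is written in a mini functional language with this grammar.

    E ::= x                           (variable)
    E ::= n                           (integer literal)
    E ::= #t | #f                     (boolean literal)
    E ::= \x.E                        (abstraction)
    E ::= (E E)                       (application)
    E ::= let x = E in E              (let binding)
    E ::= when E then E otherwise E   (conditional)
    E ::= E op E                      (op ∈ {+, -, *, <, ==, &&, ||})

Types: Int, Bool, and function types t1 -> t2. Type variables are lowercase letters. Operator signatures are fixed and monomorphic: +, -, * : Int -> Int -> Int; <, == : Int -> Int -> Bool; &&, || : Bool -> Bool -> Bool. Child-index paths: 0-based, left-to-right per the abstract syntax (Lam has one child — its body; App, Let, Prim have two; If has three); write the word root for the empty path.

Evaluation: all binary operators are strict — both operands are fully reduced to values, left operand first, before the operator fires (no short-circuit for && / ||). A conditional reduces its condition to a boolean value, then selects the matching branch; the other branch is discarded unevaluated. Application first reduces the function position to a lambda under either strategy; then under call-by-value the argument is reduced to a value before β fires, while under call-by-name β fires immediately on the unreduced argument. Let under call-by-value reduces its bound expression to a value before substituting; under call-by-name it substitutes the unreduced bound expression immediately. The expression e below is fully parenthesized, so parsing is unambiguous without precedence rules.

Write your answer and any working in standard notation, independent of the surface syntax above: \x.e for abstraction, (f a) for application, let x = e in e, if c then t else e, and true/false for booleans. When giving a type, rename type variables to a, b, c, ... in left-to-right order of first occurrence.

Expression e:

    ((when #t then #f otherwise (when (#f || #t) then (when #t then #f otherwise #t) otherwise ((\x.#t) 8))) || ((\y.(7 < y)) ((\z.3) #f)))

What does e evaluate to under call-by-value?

Answer: false

Trace:
step 0: ((if true then false else (if (false || true) then (if true then false else true) else ((\x.true) 8))) || ((\y.(7 < y)) ((\z.3) false)))
step 1: [if@0] (false || ((\y.(7 < y)) ((\z.3) false)))
step 2: [beta@1.1] (false || ((\y.(7 < y)) 3))
step 3: [beta@1] (false || (7 < 3))
step 4: [delta@1] (false || false)
step 5: [delta@root] false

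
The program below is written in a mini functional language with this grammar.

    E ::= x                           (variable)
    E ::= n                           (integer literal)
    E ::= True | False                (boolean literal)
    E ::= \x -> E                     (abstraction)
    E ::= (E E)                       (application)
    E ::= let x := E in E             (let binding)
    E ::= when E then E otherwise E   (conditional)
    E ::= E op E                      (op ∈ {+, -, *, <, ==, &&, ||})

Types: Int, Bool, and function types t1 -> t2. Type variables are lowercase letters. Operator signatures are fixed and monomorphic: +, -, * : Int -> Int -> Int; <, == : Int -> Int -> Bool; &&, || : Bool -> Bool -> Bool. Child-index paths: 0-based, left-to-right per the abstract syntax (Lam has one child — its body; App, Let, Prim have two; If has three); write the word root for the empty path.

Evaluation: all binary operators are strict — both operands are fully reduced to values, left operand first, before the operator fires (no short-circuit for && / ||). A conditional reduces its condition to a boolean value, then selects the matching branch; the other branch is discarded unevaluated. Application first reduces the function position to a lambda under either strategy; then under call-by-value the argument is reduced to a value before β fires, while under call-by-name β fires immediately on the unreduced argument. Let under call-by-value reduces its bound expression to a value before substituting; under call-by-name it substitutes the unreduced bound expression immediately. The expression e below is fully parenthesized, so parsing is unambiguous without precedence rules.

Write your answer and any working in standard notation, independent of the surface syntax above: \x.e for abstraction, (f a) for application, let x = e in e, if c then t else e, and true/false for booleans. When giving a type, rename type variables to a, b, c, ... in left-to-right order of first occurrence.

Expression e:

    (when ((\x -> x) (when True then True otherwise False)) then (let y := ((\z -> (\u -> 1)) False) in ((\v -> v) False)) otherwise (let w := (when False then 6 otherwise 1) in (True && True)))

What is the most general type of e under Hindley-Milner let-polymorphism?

Trace:
x : a
\x._ : a -> a
  unify Bool ~ Bool
  unify Bool ~ Bool
  unify a -> a ~ Bool -> b
  unify a ~ Bool
  unify Bool ~ b
_ _ : Bool
  unify Bool ~ Bool
\u._ : d -> Int
\z._ : c -> d -> Int
  unify c -> d -> Int ~ Bool -> e
  unify c ~ Bool
  unify d -> Int ~ e
_ _ : d -> Int
let y : forall. d -> Int
v : f
\v._ : f -> f
  unify f -> f ~ Bool -> g
  unify f ~ Bool
  unify Bool ~ g
_ _ : Bool
  unify Bool ~ Bool
  unify Int ~ Int
let w : Int
  unify Bool ~ Bool
  unify Bool ~ Bool
  unify Bool ~ Bool

Answer: Bool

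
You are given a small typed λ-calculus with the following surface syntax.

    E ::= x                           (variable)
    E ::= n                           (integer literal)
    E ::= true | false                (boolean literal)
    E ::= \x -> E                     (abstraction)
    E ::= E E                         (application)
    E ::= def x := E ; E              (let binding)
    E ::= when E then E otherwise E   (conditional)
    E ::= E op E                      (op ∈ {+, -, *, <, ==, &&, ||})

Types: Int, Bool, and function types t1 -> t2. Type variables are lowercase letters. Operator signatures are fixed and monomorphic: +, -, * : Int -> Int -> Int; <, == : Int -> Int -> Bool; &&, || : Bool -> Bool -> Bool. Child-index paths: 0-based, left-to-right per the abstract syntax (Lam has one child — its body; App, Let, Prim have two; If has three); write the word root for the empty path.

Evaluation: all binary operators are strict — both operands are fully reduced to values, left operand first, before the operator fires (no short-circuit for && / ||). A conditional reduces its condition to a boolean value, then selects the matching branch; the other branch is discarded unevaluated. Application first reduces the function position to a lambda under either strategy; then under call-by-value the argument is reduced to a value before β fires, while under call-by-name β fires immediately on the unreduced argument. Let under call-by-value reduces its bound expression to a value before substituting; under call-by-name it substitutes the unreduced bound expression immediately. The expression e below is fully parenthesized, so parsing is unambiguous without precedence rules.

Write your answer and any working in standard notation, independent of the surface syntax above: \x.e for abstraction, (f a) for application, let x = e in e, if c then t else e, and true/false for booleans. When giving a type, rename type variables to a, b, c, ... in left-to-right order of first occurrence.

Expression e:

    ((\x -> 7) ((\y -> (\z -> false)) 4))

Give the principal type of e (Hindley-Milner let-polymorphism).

Working:
\x._ : a -> Int
\z._ : c -> Bool
\y._ : b -> c -> Bool
  unify b -> c -> Bool ~ Int -> d
  unify b ~ Int
  unify c -> Bool ~ d
_ _ : c -> Bool
  unify a -> Int ~ (c -> Bool) -> e
  unify a ~ c -> Bool
  unify Int ~ e
_ _ : Int

Answer: Int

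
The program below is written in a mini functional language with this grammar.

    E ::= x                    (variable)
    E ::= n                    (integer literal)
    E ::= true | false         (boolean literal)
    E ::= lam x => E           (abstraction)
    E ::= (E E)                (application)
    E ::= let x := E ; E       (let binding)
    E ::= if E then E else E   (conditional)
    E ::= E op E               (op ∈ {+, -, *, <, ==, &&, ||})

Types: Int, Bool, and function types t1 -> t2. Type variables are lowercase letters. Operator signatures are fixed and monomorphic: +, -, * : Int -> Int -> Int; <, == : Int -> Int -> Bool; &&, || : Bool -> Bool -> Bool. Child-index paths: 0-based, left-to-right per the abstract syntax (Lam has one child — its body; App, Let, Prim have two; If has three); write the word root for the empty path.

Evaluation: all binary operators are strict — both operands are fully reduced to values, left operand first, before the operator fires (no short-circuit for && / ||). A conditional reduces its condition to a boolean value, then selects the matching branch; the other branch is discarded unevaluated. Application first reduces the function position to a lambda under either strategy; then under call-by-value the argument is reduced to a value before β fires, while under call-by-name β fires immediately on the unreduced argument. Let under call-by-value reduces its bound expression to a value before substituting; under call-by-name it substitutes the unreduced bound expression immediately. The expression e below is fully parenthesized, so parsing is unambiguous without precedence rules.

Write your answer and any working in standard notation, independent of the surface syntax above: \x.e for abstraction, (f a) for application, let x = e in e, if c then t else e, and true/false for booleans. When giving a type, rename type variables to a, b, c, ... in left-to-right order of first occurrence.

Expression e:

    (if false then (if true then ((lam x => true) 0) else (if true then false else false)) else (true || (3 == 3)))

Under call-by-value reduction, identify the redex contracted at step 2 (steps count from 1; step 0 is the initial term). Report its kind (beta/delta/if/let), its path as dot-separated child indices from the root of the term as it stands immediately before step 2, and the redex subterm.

Working:
step 0: (if false then (if true then ((\x.true) 0) else (if true then false else false)) else (true || (3 == 3)))
step 1: [if@root] (true || (3 == 3))
step 2: [delta@1] (true || true)

Answer: delta at 1 : (3 == 3)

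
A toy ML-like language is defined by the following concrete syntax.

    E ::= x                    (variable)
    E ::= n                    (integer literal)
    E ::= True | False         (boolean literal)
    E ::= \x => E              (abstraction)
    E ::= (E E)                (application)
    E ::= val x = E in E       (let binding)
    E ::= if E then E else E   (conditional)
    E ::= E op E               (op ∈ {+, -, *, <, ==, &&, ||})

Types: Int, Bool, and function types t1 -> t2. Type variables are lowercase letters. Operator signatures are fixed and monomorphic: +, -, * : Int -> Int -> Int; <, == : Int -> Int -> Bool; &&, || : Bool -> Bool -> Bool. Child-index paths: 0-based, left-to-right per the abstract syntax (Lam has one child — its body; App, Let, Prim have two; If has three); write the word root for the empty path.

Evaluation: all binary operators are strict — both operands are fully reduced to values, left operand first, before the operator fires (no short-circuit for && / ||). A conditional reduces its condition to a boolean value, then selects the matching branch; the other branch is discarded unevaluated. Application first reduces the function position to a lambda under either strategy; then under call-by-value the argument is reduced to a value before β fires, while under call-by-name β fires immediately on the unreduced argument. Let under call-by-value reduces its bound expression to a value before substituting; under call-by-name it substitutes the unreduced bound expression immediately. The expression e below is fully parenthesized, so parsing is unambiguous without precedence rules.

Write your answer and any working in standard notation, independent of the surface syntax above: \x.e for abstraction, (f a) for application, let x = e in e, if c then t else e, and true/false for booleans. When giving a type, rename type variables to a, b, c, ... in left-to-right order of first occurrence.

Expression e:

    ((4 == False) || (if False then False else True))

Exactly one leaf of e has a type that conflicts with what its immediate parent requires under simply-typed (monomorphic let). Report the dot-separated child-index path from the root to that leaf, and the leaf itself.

Answer: 0.1 : false

Working:
  unify Int ~ Int
  unify Bool ~ Int
  FAIL: mismatch Bool ~ Int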